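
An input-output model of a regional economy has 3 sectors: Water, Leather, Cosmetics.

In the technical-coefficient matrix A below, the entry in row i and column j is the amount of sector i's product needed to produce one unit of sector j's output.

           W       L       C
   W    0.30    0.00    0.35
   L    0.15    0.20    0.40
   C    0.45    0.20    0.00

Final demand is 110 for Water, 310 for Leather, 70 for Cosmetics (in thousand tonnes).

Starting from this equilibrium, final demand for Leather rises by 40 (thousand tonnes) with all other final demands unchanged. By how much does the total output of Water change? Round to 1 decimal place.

Δx_W = 7.6

I − A =
  [   0.70     0.00    -0.35]
  [  -0.15     0.80    -0.40]
  [  -0.45    -0.20     1.00]
Cofactors of I−A, C_ij = (−1)^(i+j)·(minor ij) (rows/columns in the sector order above):
  C_11 = (0.80)(1.00) − (-0.40)(-0.20) = 0.7200
  C_12 = −[(-0.15)(1.00) − (-0.40)(-0.45)] = 0.3300
  C_13 = (-0.15)(-0.20) − (0.80)(-0.45) = 0.3900
  C_21 = −[(0.00)(1.00) − (-0.35)(-0.20)] = 0.0700
  C_22 = (0.70)(1.00) − (-0.35)(-0.45) = 0.5425
  C_23 = −[(0.70)(-0.20) − (0.00)(-0.45)] = 0.1400
  C_31 = (0.00)(-0.40) − (-0.35)(0.80) = 0.2800
  C_32 = −[(0.70)(-0.40) − (-0.35)(-0.15)] = 0.3325
  C_33 = (0.70)(0.80) − (0.00)(-0.15) = 0.5600
det(I−A) = Σ_j (I−A)_1j·C_1j = (0.70)(0.7200) + (0.00)(0.3300) + (-0.35)(0.3900) = 0.3675
adj(I−A) = Cᵀ =
  [ 0.7200   0.0700   0.2800]
  [ 0.3300   0.5425   0.3325]
  [ 0.3900   0.1400   0.5600]
(I − A)⁻¹ = adj(I−A) / det(I−A) ≈
  [   1.9592     0.1905     0.7619]
  [   0.8980     1.4762     0.9048]
  [   1.0612     0.3810     1.5238]
Δx = (I − A)⁻¹ Δd with Δd having +40 in the Leather component and 0 elsewhere.
So Δx_W = L_WL · (+40), where L_WL = adj(I−A)_WL / det(I−A) = 0.0700 / 0.3675.
Δx_W = 0.0700 × (+40) / 0.3675 = 2.80 / 0.3675 ≈ 7.6.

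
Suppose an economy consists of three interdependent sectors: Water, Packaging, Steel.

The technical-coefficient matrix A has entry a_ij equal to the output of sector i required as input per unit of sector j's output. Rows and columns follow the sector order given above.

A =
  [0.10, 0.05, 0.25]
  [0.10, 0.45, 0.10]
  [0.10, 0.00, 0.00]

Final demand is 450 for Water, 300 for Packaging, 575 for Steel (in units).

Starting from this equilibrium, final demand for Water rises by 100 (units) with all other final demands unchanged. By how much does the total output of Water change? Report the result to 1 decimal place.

I − A =
  [   0.90    -0.05    -0.25]
  [  -0.10     0.55    -0.10]
  [  -0.10     0.00     1.00]
Cofactors of I−A, C_ij = (−1)^(i+j)·(minor ij) (rows/columns in the sector order above):
  C_11 = (0.55)(1.00) − (-0.10)(0.00) = 0.5500
  C_12 = −[(-0.10)(1.00) − (-0.10)(-0.10)] = 0.1100
  C_13 = (-0.10)(0.00) − (0.55)(-0.10) = 0.0550
  C_21 = −[(-0.05)(1.00) − (-0.25)(0.00)] = 0.0500
  C_22 = (0.90)(1.00) − (-0.25)(-0.10) = 0.8750
  C_23 = −[(0.90)(0.00) − (-0.05)(-0.10)] = 0.0050
  C_31 = (-0.05)(-0.10) − (-0.25)(0.55) = 0.1425
  C_32 = −[(0.90)(-0.10) − (-0.25)(-0.10)] = 0.1150
  C_33 = (0.90)(0.55) − (-0.05)(-0.10) = 0.4900
det(I−A) = Σ_j (I−A)_1j·C_1j = (0.90)(0.5500) + (-0.05)(0.1100) + (-0.25)(0.0550) = 0.47575
adj(I−A) = Cᵀ =
  [ 0.5500   0.0500   0.1425]
  [ 0.1100   0.8750   0.1150]
  [ 0.0550   0.0050   0.4900]
(I − A)⁻¹ = adj(I−A) / det(I−A) ≈
  [   1.1561     0.1051     0.2995]
  [   0.2312     1.8392     0.2417]
  [   0.1156     0.0105     1.0300]
Δx = (I − A)⁻¹ Δd with Δd having +100 in the Water component and 0 elsewhere.
So Δx_1 = L_11 · (+100), where L_11 = adj(I−A)_11 / det(I−A) = 0.5500 / 0.47575.
Δx_1 = 0.5500 × (+100) / 0.47575 = 55.00 / 0.47575 ≈ 115.6.

Δx_1 = 115.6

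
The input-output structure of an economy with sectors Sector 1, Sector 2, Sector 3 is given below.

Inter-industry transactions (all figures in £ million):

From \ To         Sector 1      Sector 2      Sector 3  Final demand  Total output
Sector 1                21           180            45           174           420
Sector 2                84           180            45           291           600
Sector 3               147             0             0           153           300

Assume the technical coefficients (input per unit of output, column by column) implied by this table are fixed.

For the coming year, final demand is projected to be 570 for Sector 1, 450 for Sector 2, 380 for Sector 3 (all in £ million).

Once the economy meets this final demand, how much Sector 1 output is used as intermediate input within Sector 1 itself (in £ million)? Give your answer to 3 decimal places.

z_11 = 53.484

Technical coefficients a_ij = z_ij / X_j:
  a_11 = 21/420 = 0.05, a_21 = 84/420 = 0.20, a_31 = 147/420 = 0.35
  a_12 = 180/600 = 0.30, a_22 = 180/600 = 0.30, a_32 = 0/600 = 0.00
  a_13 = 45/300 = 0.15, a_23 = 45/300 = 0.15, a_33 = 0/300 = 0.00
I − A =
  [   0.95    -0.30    -0.15]
  [  -0.20     0.70    -0.15]
  [  -0.35     0.00     1.00]
Cofactors of I−A, C_ij = (−1)^(i+j)·(minor ij) (rows/columns in the sector order above):
  C_11 = (0.70)(1.00) − (-0.15)(0.00) = 0.7000
  C_12 = −[(-0.20)(1.00) − (-0.15)(-0.35)] = 0.2525
  C_13 = (-0.20)(0.00) − (0.70)(-0.35) = 0.2450
  C_21 = −[(-0.30)(1.00) − (-0.15)(0.00)] = 0.3000
  C_22 = (0.95)(1.00) − (-0.15)(-0.35) = 0.8975
  C_23 = −[(0.95)(0.00) − (-0.30)(-0.35)] = 0.1050
  C_31 = (-0.30)(-0.15) − (-0.15)(0.70) = 0.1500
  C_32 = −[(0.95)(-0.15) − (-0.15)(-0.20)] = 0.1725
  C_33 = (0.95)(0.70) − (-0.30)(-0.20) = 0.6050
det(I−A) = Σ_j (I−A)_1j·C_1j = (0.95)(0.7000) + (-0.30)(0.2525) + (-0.15)(0.2450) = 0.5525
adj(I−A) = Cᵀ =
  [ 0.7000   0.3000   0.1500]
  [ 0.2525   0.8975   0.1725]
  [ 0.2450   0.1050   0.6050]
(I − A)⁻¹ = adj(I−A) / det(I−A) ≈
  [   1.2670     0.5430     0.2715]
  [   0.4570     1.6244     0.3122]
  [   0.4434     0.1900     1.0950]
First solve x = (I − A)⁻¹ d = adj(I−A)·d / det(I−A); in particular x_1 = (0.7000·570 + 0.3000·450 + 0.1500·380) / 0.5525 = 591.00 / 0.5525 ≈ 1069.68326.
Intermediate flow from 1 to 1: z_11 = a_11 · x_1 = 0.05 × 591.00 / 0.5525 = 29.55 / 0.5525 ≈ 53.484.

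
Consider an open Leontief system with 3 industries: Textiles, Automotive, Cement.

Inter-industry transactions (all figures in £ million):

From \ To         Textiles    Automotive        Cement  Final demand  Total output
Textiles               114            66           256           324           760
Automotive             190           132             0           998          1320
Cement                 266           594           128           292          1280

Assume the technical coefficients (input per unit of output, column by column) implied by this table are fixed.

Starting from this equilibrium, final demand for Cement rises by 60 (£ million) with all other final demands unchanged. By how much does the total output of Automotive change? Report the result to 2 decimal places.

Δx_A = 5.07

Technical coefficients a_ij = z_ij / X_j:
  a_TT = 114/760 = 0.15, a_AT = 190/760 = 0.25, a_CT = 266/760 = 0.35
  a_TA = 66/1320 = 0.05, a_AA = 132/1320 = 0.10, a_CA = 594/1320 = 0.45
  a_TC = 256/1280 = 0.20, a_AC = 0/1280 = 0.00, a_CC = 128/1280 = 0.10
I − A =
  [   0.85    -0.05    -0.20]
  [  -0.25     0.90     0.00]
  [  -0.35    -0.45     0.90]
Cofactors of I−A, C_ij = (−1)^(i+j)·(minor ij) (rows/columns in the sector order above):
  C_11 = (0.90)(0.90) − (0.00)(-0.45) = 0.8100
  C_12 = −[(-0.25)(0.90) − (0.00)(-0.35)] = 0.2250
  C_13 = (-0.25)(-0.45) − (0.90)(-0.35) = 0.4275
  C_21 = −[(-0.05)(0.90) − (-0.20)(-0.45)] = 0.1350
  C_22 = (0.85)(0.90) − (-0.20)(-0.35) = 0.6950
  C_23 = −[(0.85)(-0.45) − (-0.05)(-0.35)] = 0.4000
  C_31 = (-0.05)(0.00) − (-0.20)(0.90) = 0.1800
  C_32 = −[(0.85)(0.00) − (-0.20)(-0.25)] = 0.0500
  C_33 = (0.85)(0.90) − (-0.05)(-0.25) = 0.7525
det(I−A) = Σ_j (I−A)_1j·C_1j = (0.85)(0.8100) + (-0.05)(0.2250) + (-0.20)(0.4275) = 0.59175
adj(I−A) = Cᵀ =
  [ 0.8100   0.1350   0.1800]
  [ 0.2250   0.6950   0.0500]
  [ 0.4275   0.4000   0.7525]
(I − A)⁻¹ = adj(I−A) / det(I−A) ≈
  [   1.3688     0.2281     0.3042]
  [   0.3802     1.1745     0.0845]
  [   0.7224     0.6760     1.2717]
Δx = (I − A)⁻¹ Δd with Δd having +60 in the Cement component and 0 elsewhere.
So Δx_A = L_AC · (+60), where L_AC = adj(I−A)_AC / det(I−A) = 0.0500 / 0.59175.
Δx_A = 0.0500 × (+60) / 0.59175 = 3.00 / 0.59175 ≈ 5.07.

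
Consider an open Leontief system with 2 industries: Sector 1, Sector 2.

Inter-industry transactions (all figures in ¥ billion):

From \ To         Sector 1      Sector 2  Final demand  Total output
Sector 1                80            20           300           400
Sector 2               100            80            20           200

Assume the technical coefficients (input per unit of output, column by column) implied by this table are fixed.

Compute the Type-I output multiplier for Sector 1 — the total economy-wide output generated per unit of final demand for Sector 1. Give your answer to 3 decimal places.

Technical coefficients a_ij = z_ij / X_j:
  a_11 = 80/400 = 0.20, a_21 = 100/400 = 0.25
  a_12 = 20/200 = 0.10, a_22 = 80/200 = 0.40
I − A =
  [   0.80    -0.10]
  [  -0.25     0.60]
det(I−A) = (0.80)(0.60) − (-0.10)(-0.25) = 0.4550
adj(I−A) = [[0.60, 0.10], [0.25, 0.80]]
(I − A)⁻¹ = adj(I−A) / det(I−A) ≈
  [   1.3187     0.2198]
  [   0.5495     1.7582]
The output multiplier for sector j is the column-j sum of the Leontief inverse (I − A)⁻¹ = adj(I−A) / det(I−A).
Column 1 of adj(I−A): (0.60, 0.25); det(I−A) = 0.4550.
m_1 = (0.60 + 0.25) / 0.4550 = 0.85 / 0.4550 ≈ 1.868.

m_1 = 1.868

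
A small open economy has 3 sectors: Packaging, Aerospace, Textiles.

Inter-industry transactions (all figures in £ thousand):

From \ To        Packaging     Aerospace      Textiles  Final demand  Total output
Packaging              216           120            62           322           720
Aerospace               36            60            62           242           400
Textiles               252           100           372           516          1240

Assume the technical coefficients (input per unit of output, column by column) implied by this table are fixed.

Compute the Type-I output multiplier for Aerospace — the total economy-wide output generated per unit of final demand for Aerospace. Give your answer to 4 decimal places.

m_2 = 2.5896

Technical coefficients a_ij = z_ij / X_j:
  a_11 = 216/720 = 0.30, a_21 = 36/720 = 0.05, a_31 = 252/720 = 0.35
  a_12 = 120/400 = 0.30, a_22 = 60/400 = 0.15, a_32 = 100/400 = 0.25
  a_13 = 62/1240 = 0.05, a_23 = 62/1240 = 0.05, a_33 = 372/1240 = 0.30
I − A =
  [   0.70    -0.30    -0.05]
  [  -0.05     0.85    -0.05]
  [  -0.35    -0.25     0.70]
Cofactors of I−A, C_ij = (−1)^(i+j)·(minor ij) (rows/columns in the sector order above):
  C_11 = (0.85)(0.70) − (-0.05)(-0.25) = 0.5825
  C_12 = −[(-0.05)(0.70) − (-0.05)(-0.35)] = 0.0525
  C_13 = (-0.05)(-0.25) − (0.85)(-0.35) = 0.3100
  C_21 = −[(-0.30)(0.70) − (-0.05)(-0.25)] = 0.2225
  C_22 = (0.70)(0.70) − (-0.05)(-0.35) = 0.4725
  C_23 = −[(0.70)(-0.25) − (-0.30)(-0.35)] = 0.2800
  C_31 = (-0.30)(-0.05) − (-0.05)(0.85) = 0.0575
  C_32 = −[(0.70)(-0.05) − (-0.05)(-0.05)] = 0.0375
  C_33 = (0.70)(0.85) − (-0.30)(-0.05) = 0.5800
det(I−A) = Σ_j (I−A)_1j·C_1j = (0.70)(0.5825) + (-0.30)(0.0525) + (-0.05)(0.3100) = 0.3765
adj(I−A) = Cᵀ =
  [ 0.5825   0.2225   0.0575]
  [ 0.0525   0.4725   0.0375]
  [ 0.3100   0.2800   0.5800]
(I − A)⁻¹ = adj(I−A) / det(I−A) ≈
  [   1.54714     0.59097     0.15272]
  [   0.13944     1.25498     0.09960]
  [   0.82337     0.74369     1.54050]
The output multiplier for sector j is the column-j sum of the Leontief inverse (I − A)⁻¹ = adj(I−A) / det(I−A).
Column 2 of adj(I−A): (0.2225, 0.4725, 0.2800); det(I−A) = 0.3765.
m_2 = (0.2225 + 0.4725 + 0.2800) / 0.3765 = 0.975 / 0.3765 ≈ 2.5896.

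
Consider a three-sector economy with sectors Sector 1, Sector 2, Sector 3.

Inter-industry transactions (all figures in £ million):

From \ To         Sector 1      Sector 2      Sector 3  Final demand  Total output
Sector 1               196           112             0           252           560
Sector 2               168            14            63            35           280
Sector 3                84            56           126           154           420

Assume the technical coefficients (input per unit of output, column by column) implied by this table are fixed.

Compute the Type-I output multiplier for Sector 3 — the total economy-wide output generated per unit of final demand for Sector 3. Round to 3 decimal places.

Technical coefficients a_ij = z_ij / X_j:
  a_11 = 196/560 = 0.35, a_21 = 168/560 = 0.30, a_31 = 84/560 = 0.15
  a_12 = 112/280 = 0.40, a_22 = 14/280 = 0.05, a_32 = 56/280 = 0.20
  a_13 = 0/420 = 0.00, a_23 = 63/420 = 0.15, a_33 = 126/420 = 0.30
I − A =
  [   0.65    -0.40     0.00]
  [  -0.30     0.95    -0.15]
  [  -0.15    -0.20     0.70]
Cofactors of I−A, C_ij = (−1)^(i+j)·(minor ij) (rows/columns in the sector order above):
  C_11 = (0.95)(0.70) − (-0.15)(-0.20) = 0.6350
  C_12 = −[(-0.30)(0.70) − (-0.15)(-0.15)] = 0.2325
  C_13 = (-0.30)(-0.20) − (0.95)(-0.15) = 0.2025
  C_21 = −[(-0.40)(0.70) − (0.00)(-0.20)] = 0.2800
  C_22 = (0.65)(0.70) − (0.00)(-0.15) = 0.4550
  C_23 = −[(0.65)(-0.20) − (-0.40)(-0.15)] = 0.1900
  C_31 = (-0.40)(-0.15) − (0.00)(0.95) = 0.0600
  C_32 = −[(0.65)(-0.15) − (0.00)(-0.30)] = 0.0975
  C_33 = (0.65)(0.95) − (-0.40)(-0.30) = 0.4975
det(I−A) = Σ_j (I−A)_1j·C_1j = (0.65)(0.6350) + (-0.40)(0.2325) + (0.00)(0.2025) = 0.31975
adj(I−A) = Cᵀ =
  [ 0.6350   0.2800   0.0600]
  [ 0.2325   0.4550   0.0975]
  [ 0.2025   0.1900   0.4975]
(I − A)⁻¹ = adj(I−A) / det(I−A) ≈
  [   1.9859     0.8757     0.1876]
  [   0.7271     1.4230     0.3049]
  [   0.6333     0.5942     1.5559]
The output multiplier for sector j is the column-j sum of the Leontief inverse (I − A)⁻¹ = adj(I−A) / det(I−A).
Column 3 of adj(I−A): (0.0600, 0.0975, 0.4975); det(I−A) = 0.31975.
m_3 = (0.0600 + 0.0975 + 0.4975) / 0.31975 = 0.655 / 0.31975 ≈ 2.048.

m_3 = 2.048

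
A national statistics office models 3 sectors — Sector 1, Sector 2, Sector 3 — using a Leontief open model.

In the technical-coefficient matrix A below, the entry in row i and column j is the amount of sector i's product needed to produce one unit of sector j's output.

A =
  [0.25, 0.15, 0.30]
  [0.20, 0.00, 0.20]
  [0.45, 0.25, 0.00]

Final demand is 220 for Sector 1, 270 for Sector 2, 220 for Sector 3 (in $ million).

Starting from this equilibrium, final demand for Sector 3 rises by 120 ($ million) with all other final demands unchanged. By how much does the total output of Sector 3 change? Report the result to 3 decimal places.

I − A =
  [   0.75    -0.15    -0.30]
  [  -0.20     1.00    -0.20]
  [  -0.45    -0.25     1.00]
Cofactors of I−A, C_ij = (−1)^(i+j)·(minor ij) (rows/columns in the sector order above):
  C_11 = (1.00)(1.00) − (-0.20)(-0.25) = 0.9500
  C_12 = −[(-0.20)(1.00) − (-0.20)(-0.45)] = 0.2900
  C_13 = (-0.20)(-0.25) − (1.00)(-0.45) = 0.5000
  C_21 = −[(-0.15)(1.00) − (-0.30)(-0.25)] = 0.2250
  C_22 = (0.75)(1.00) − (-0.30)(-0.45) = 0.6150
  C_23 = −[(0.75)(-0.25) − (-0.15)(-0.45)] = 0.2550
  C_31 = (-0.15)(-0.20) − (-0.30)(1.00) = 0.3300
  C_32 = −[(0.75)(-0.20) − (-0.30)(-0.20)] = 0.2100
  C_33 = (0.75)(1.00) − (-0.15)(-0.20) = 0.7200
det(I−A) = Σ_j (I−A)_1j·C_1j = (0.75)(0.9500) + (-0.15)(0.2900) + (-0.30)(0.5000) = 0.5190
adj(I−A) = Cᵀ =
  [ 0.9500   0.2250   0.3300]
  [ 0.2900   0.6150   0.2100]
  [ 0.5000   0.2550   0.7200]
(I − A)⁻¹ = adj(I−A) / det(I−A) ≈
  [   1.8304     0.4335     0.6358]
  [   0.5588     1.1850     0.4046]
  [   0.9634     0.4913     1.3873]
Δx = (I − A)⁻¹ Δd with Δd having +120 in the Sector 3 component and 0 elsewhere.
So Δx_3 = L_33 · (+120), where L_33 = adj(I−A)_33 / det(I−A) = 0.7200 / 0.5190.
Δx_3 = 0.7200 × (+120) / 0.5190 = 86.40 / 0.5190 ≈ 166.474.

Δx_3 = 166.474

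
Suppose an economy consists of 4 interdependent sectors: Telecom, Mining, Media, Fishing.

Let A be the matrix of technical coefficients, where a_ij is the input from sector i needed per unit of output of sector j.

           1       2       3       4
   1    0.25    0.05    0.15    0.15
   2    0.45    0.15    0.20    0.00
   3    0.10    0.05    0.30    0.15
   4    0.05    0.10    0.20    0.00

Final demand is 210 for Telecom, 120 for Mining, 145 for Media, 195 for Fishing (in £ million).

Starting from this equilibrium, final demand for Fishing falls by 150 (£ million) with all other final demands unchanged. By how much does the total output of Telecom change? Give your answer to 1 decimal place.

Δx_1 = -43.9

I − A =
  [   0.75    -0.05    -0.15    -0.15]
  [  -0.45     0.85    -0.20     0.00]
  [  -0.10    -0.05     0.70    -0.15]
  [  -0.05    -0.10    -0.20     1.00]
Compute the cofactors C_ij = (−1)^(i+j)·(3×3 minor ij) of I−A; the adjugate is their transpose:
adj(I−A) = Cᵀ =
  [ 0.556500   0.055250   0.166000   0.108375]
  [ 0.323000   0.478125   0.229500   0.082875]
  [ 0.120625   0.055250   0.601875   0.108375]
  [ 0.084250   0.061625   0.151625   0.405875]
det(I−A) = Σ_j (I−A)_1j·C_1j = (0.75)(0.556500) + (-0.05)(0.323000) + (-0.15)(0.120625) + (-0.15)(0.084250) = 0.37049375
(I − A)⁻¹ = adj(I−A) / det(I−A) ≈
  [   1.5020     0.1491     0.4481     0.2925]
  [   0.8718     1.2905     0.6194     0.2237]
  [   0.3256     0.1491     1.6245     0.2925]
  [   0.2274     0.1663     0.4093     1.0955]
Δx = (I − A)⁻¹ Δd with Δd having -150 in the Fishing component and 0 elsewhere.
So Δx_1 = L_14 · (-150), where L_14 = adj(I−A)_14 / det(I−A) = 0.108375 / 0.37049375.
Δx_1 = 0.108375 × (-150) / 0.37049375 = -16.25625 / 0.37049375 ≈ -43.9.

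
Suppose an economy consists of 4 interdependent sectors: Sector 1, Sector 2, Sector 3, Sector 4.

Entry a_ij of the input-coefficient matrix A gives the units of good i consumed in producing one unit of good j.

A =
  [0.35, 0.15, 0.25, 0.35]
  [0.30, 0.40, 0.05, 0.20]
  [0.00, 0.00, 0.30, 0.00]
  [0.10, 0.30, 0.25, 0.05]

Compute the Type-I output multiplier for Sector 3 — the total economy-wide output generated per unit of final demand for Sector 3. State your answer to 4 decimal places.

m_3 = 4.4802

I − A =
  [   0.65    -0.15    -0.25    -0.35]
  [  -0.30     0.60    -0.05    -0.20]
  [   0.00     0.00     0.70     0.00]
  [  -0.10    -0.30    -0.25     0.95]
Compute the cofactors C_ij = (−1)^(i+j)·(3×3 minor ij) of I−A; the adjugate is their transpose:
adj(I−A) = Cᵀ =
  [ 0.357000   0.173250   0.199875   0.168000]
  [ 0.213500   0.407750   0.164125   0.164500]
  [ 0.000000   0.000000   0.233250   0.000000]
  [ 0.105000   0.147000   0.134250   0.241500]
det(I−A) = Σ_j (I−A)_1j·C_1j = (0.65)(0.357000) + (-0.15)(0.213500) + (-0.25)(0.000000) + (-0.35)(0.105000) = 0.163275
(I − A)⁻¹ = adj(I−A) / det(I−A) ≈
  [   2.18650     1.06109     1.22416     1.02894]
  [   1.30761     2.49732     1.00521     1.00750]
  [   0.00000     0.00000     1.42857     0.00000]
  [   0.64309     0.90032     0.82223     1.47910]
The output multiplier for sector j is the column-j sum of the Leontief inverse (I − A)⁻¹ = adj(I−A) / det(I−A).
Column 3 of adj(I−A): (0.199875, 0.164125, 0.233250, 0.134250); det(I−A) = 0.163275.
m_3 = (0.199875 + 0.164125 + 0.233250 + 0.134250) / 0.163275 = 0.7315 / 0.163275 ≈ 4.4802.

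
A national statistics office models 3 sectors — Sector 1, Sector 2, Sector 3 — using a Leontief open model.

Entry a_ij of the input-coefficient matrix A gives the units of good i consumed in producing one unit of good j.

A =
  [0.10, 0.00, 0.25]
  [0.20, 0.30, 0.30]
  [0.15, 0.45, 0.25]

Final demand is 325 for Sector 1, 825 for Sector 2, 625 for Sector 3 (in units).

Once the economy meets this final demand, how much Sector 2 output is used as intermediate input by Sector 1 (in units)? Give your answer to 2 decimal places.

z_21 = 217.66

I − A =
  [   0.90     0.00    -0.25]
  [  -0.20     0.70    -0.30]
  [  -0.15    -0.45     0.75]
Cofactors of I−A, C_ij = (−1)^(i+j)·(minor ij) (rows/columns in the sector order above):
  C_11 = (0.70)(0.75) − (-0.30)(-0.45) = 0.3900
  C_12 = −[(-0.20)(0.75) − (-0.30)(-0.15)] = 0.1950
  C_13 = (-0.20)(-0.45) − (0.70)(-0.15) = 0.1950
  C_21 = −[(0.00)(0.75) − (-0.25)(-0.45)] = 0.1125
  C_22 = (0.90)(0.75) − (-0.25)(-0.15) = 0.6375
  C_23 = −[(0.90)(-0.45) − (0.00)(-0.15)] = 0.4050
  C_31 = (0.00)(-0.30) − (-0.25)(0.70) = 0.1750
  C_32 = −[(0.90)(-0.30) − (-0.25)(-0.20)] = 0.3200
  C_33 = (0.90)(0.70) − (0.00)(-0.20) = 0.6300
det(I−A) = Σ_j (I−A)_1j·C_1j = (0.90)(0.3900) + (0.00)(0.1950) + (-0.25)(0.1950) = 0.30225
adj(I−A) = Cᵀ =
  [ 0.3900   0.1125   0.1750]
  [ 0.1950   0.6375   0.3200]
  [ 0.1950   0.4050   0.6300]
(I − A)⁻¹ = adj(I−A) / det(I−A) ≈
  [   1.2903     0.3722     0.5790]
  [   0.6452     2.1092     1.0587]
  [   0.6452     1.3400     2.0844]
First solve x = (I − A)⁻¹ d = adj(I−A)·d / det(I−A); in particular x_1 = (0.3900·325 + 0.1125·825 + 0.1750·625) / 0.30225 = 328.9375 / 0.30225 ≈ 1088.2961.
Intermediate flow from 2 to 1: z_21 = a_21 · x_1 = 0.20 × 328.9375 / 0.30225 = 65.7875 / 0.30225 ≈ 217.66.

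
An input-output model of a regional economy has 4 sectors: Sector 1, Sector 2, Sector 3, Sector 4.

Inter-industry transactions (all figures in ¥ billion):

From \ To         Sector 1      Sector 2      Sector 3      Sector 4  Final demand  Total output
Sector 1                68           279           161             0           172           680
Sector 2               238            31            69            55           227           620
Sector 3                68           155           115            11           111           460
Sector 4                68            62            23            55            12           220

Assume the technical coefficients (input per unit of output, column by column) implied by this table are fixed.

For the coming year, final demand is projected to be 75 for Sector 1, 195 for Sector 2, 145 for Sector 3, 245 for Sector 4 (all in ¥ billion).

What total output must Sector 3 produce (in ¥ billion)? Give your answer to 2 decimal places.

Technical coefficients a_ij = z_ij / X_j:
  a_11 = 68/680 = 0.10, a_21 = 238/680 = 0.35, a_31 = 68/680 = 0.10, a_41 = 68/680 = 0.10
  a_12 = 279/620 = 0.45, a_22 = 31/620 = 0.05, a_32 = 155/620 = 0.25, a_42 = 62/620 = 0.10
  a_13 = 161/460 = 0.35, a_23 = 69/460 = 0.15, a_33 = 115/460 = 0.25, a_43 = 23/460 = 0.05
  a_14 = 0/220 = 0.00, a_24 = 55/220 = 0.25, a_34 = 11/220 = 0.05, a_44 = 55/220 = 0.25
I − A =
  [   0.90    -0.45    -0.35     0.00]
  [  -0.35     0.95    -0.15    -0.25]
  [  -0.10    -0.25     0.75    -0.05]
  [  -0.10    -0.10    -0.05     0.75]
Compute the cofactors C_ij = (−1)^(i+j)·(3×3 minor ij) of I−A; the adjugate is their transpose:
adj(I−A) = Cᵀ =
  [ 0.481250   0.319375   0.296875   0.126250]
  [ 0.228000   0.476000   0.213125   0.172875]
  [ 0.147125   0.209250   0.489375   0.102375]
  [ 0.104375   0.120000   0.100625   0.418750]
det(I−A) = Σ_j (I−A)_1j·C_1j = (0.90)(0.481250) + (-0.45)(0.228000) + (-0.35)(0.147125) + (0.00)(0.104375) = 0.27903125
(I − A)⁻¹ = adj(I−A) / det(I−A) ≈
  [   1.7247     1.1446     1.0639     0.4525]
  [   0.8171     1.7059     0.7638     0.6196]
  [   0.5273     0.7499     1.7538     0.3669]
  [   0.3741     0.4301     0.3606     1.5007]
x = (I − A)⁻¹ d = adj(I−A)·d / det(I−A), with det(I−A) = 0.27903125:
  x_1 = (0.481250·75 + 0.319375·195 + 0.296875·145 + 0.126250·245) / 0.27903125 = 172.35 / 0.27903125 ≈ 617.67
  x_2 = (0.228000·75 + 0.476000·195 + 0.213125·145 + 0.172875·245) / 0.27903125 = 183.1775 / 0.27903125 ≈ 656.48
  x_3 = (0.147125·75 + 0.209250·195 + 0.489375·145 + 0.102375·245) / 0.27903125 = 147.879375 / 0.27903125 ≈ 529.97
  x_4 = (0.104375·75 + 0.120000·195 + 0.100625·145 + 0.418750·245) / 0.27903125 = 148.4125 / 0.27903125 ≈ 531.88

x_3 = 529.97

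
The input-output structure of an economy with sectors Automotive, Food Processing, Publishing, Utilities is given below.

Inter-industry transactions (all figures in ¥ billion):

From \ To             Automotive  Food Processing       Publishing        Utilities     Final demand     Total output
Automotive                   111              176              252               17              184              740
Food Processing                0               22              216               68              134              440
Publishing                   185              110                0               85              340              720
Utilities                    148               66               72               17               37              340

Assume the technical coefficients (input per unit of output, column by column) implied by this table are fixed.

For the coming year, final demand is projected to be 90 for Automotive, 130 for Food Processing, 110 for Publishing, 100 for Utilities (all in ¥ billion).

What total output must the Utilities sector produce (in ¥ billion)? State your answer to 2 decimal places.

x_U = 280.18

Technical coefficients a_ij = z_ij / X_j:
  a_AA = 111/740 = 0.15, a_FA = 0/740 = 0.00, a_PA = 185/740 = 0.25, a_UA = 148/740 = 0.20
  a_AF = 176/440 = 0.40, a_FF = 22/440 = 0.05, a_PF = 110/440 = 0.25, a_UF = 66/440 = 0.15
  a_AP = 252/720 = 0.35, a_FP = 216/720 = 0.30, a_PP = 0/720 = 0.00, a_UP = 72/720 = 0.10
  a_AU = 17/340 = 0.05, a_FU = 68/340 = 0.20, a_PU = 85/340 = 0.25, a_UU = 17/340 = 0.05
I − A =
  [   0.85    -0.40    -0.35    -0.05]
  [   0.00     0.95    -0.30    -0.20]
  [  -0.25    -0.25     1.00    -0.25]
  [  -0.20    -0.15    -0.10     0.95]
Compute the cofactors C_ij = (−1)^(i+j)·(3×3 minor ij) of I−A; the adjugate is their transpose:
adj(I−A) = Cᵀ =
  [ 0.761250   0.475000   0.434375   0.254375]
  [ 0.131250   0.674375   0.270250   0.220000]
  [ 0.275625   0.348125   0.716125   0.276250]
  [ 0.210000   0.243125   0.209500   0.630625]
det(I−A) = Σ_j (I−A)_1j·C_1j = (0.85)(0.761250) + (-0.40)(0.131250) + (-0.35)(0.275625) + (-0.05)(0.210000) = 0.48759375
(I − A)⁻¹ = adj(I−A) / det(I−A) ≈
  [   1.5612     0.9742     0.8909     0.5217]
  [   0.2692     1.3831     0.5543     0.4512]
  [   0.5653     0.7140     1.4687     0.5666]
  [   0.4307     0.4986     0.4297     1.2933]
x = (I − A)⁻¹ d = adj(I−A)·d / det(I−A), with det(I−A) = 0.48759375:
  x_A = (0.761250·90 + 0.475000·130 + 0.434375·110 + 0.254375·100) / 0.48759375 = 203.48125 / 0.48759375 ≈ 417.32
  x_F = (0.131250·90 + 0.674375·130 + 0.270250·110 + 0.220000·100) / 0.48759375 = 151.20875 / 0.48759375 ≈ 310.11
  x_P = (0.275625·90 + 0.348125·130 + 0.716125·110 + 0.276250·100) / 0.48759375 = 176.46125 / 0.48759375 ≈ 361.90
  x_U = (0.210000·90 + 0.243125·130 + 0.209500·110 + 0.630625·100) / 0.48759375 = 136.61375 / 0.48759375 ≈ 280.18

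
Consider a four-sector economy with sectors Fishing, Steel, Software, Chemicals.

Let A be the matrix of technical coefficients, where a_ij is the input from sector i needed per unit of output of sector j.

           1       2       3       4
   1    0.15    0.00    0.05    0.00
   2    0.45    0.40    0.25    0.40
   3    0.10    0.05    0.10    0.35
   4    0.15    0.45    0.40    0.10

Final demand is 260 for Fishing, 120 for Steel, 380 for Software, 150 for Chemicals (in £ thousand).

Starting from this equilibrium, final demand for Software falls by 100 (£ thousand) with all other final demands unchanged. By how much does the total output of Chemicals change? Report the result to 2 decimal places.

I − A =
  [   0.85     0.00    -0.05     0.00]
  [  -0.45     0.60    -0.25    -0.40]
  [  -0.10    -0.05     0.90    -0.35]
  [  -0.15    -0.45    -0.40     0.90]
Compute the cofactors C_ij = (−1)^(i+j)·(3×3 minor ij) of I−A; the adjugate is their transpose:
adj(I−A) = Cᵀ =
  [ 0.181375   0.010125   0.018000   0.011500]
  [ 0.407125   0.562375   0.350500   0.386250]
  [ 0.161625   0.172125   0.306000   0.195500]
  [ 0.305625   0.359375   0.314250   0.444250]
det(I−A) = Σ_j (I−A)_1j·C_1j = (0.85)(0.181375) + (0.00)(0.407125) + (-0.05)(0.161625) + (0.00)(0.305625) = 0.1460875
(I − A)⁻¹ = adj(I−A) / det(I−A) ≈
  [   1.2416     0.0693     0.1232     0.0787]
  [   2.7869     3.8496     2.3992     2.6440]
  [   1.1064     1.1782     2.0946     1.3382]
  [   2.0921     2.4600     2.1511     3.0410]
Δx = (I − A)⁻¹ Δd with Δd having -100 in the Software component and 0 elsewhere.
So Δx_4 = L_43 · (-100), where L_43 = adj(I−A)_43 / det(I−A) = 0.314250 / 0.1460875.
Δx_4 = 0.314250 × (-100) / 0.1460875 = -31.425 / 0.1460875 ≈ -215.11.

Δx_4 = -215.11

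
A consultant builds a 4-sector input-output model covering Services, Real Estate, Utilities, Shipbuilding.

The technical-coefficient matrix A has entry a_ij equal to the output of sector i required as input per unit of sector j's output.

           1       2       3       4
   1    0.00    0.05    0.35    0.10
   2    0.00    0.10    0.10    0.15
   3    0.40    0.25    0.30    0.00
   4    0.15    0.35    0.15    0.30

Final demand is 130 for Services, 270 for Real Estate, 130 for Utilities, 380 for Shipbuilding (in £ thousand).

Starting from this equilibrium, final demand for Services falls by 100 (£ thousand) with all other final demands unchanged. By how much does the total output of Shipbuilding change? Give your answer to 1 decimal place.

I − A =
  [   1.00    -0.05    -0.35    -0.10]
  [   0.00     0.90    -0.10    -0.15]
  [  -0.40    -0.25     0.70     0.00]
  [  -0.15    -0.35    -0.15     0.70]
Compute the cofactors C_ij = (−1)^(i+j)·(3×3 minor ij) of I−A; the adjugate is their transpose:
adj(I−A) = Cᵀ =
  [ 0.381125   0.114000   0.223750   0.078875]
  [ 0.052750   0.375500   0.098875   0.088000]
  [ 0.236625   0.199250   0.562875   0.076500]
  [ 0.158750   0.254875   0.218000   0.477000]
det(I−A) = Σ_j (I−A)_1j·C_1j = (1.00)(0.381125) + (-0.05)(0.052750) + (-0.35)(0.236625) + (-0.10)(0.158750) = 0.27979375
(I − A)⁻¹ = adj(I−A) / det(I−A) ≈
  [   1.3622     0.4074     0.7997     0.2819]
  [   0.1885     1.3421     0.3534     0.3145]
  [   0.8457     0.7121     2.0117     0.2734]
  [   0.5674     0.9109     0.7791     1.7048]
Δx = (I − A)⁻¹ Δd with Δd having -100 in the Services component and 0 elsewhere.
So Δx_4 = L_41 · (-100), where L_41 = adj(I−A)_41 / det(I−A) = 0.158750 / 0.27979375.
Δx_4 = 0.158750 × (-100) / 0.27979375 = -15.875 / 0.27979375 ≈ -56.7.

Δx_4 = -56.7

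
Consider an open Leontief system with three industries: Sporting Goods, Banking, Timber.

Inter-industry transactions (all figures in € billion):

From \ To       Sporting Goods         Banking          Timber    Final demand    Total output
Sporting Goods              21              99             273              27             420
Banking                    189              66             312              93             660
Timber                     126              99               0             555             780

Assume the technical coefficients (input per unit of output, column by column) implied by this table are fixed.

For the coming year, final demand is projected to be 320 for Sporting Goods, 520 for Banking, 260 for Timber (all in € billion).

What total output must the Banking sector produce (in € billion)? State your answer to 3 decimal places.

Technical coefficients a_ij = z_ij / X_j:
  a_SS = 21/420 = 0.05, a_BS = 189/420 = 0.45, a_TS = 126/420 = 0.30
  a_SB = 99/660 = 0.15, a_BB = 66/660 = 0.10, a_TB = 99/660 = 0.15
  a_ST = 273/780 = 0.35, a_BT = 312/780 = 0.40, a_TT = 0/780 = 0.00
I − A =
  [   0.95    -0.15    -0.35]
  [  -0.45     0.90    -0.40]
  [  -0.30    -0.15     1.00]
Cofactors of I−A, C_ij = (−1)^(i+j)·(minor ij) (rows/columns in the sector order above):
  C_11 = (0.90)(1.00) − (-0.40)(-0.15) = 0.8400
  C_12 = −[(-0.45)(1.00) − (-0.40)(-0.30)] = 0.5700
  C_13 = (-0.45)(-0.15) − (0.90)(-0.30) = 0.3375
  C_21 = −[(-0.15)(1.00) − (-0.35)(-0.15)] = 0.2025
  C_22 = (0.95)(1.00) − (-0.35)(-0.30) = 0.8450
  C_23 = −[(0.95)(-0.15) − (-0.15)(-0.30)] = 0.1875
  C_31 = (-0.15)(-0.40) − (-0.35)(0.90) = 0.3750
  C_32 = −[(0.95)(-0.40) − (-0.35)(-0.45)] = 0.5375
  C_33 = (0.95)(0.90) − (-0.15)(-0.45) = 0.7875
det(I−A) = Σ_j (I−A)_1j·C_1j = (0.95)(0.8400) + (-0.15)(0.5700) + (-0.35)(0.3375) = 0.594375
adj(I−A) = Cᵀ =
  [ 0.8400   0.2025   0.3750]
  [ 0.5700   0.8450   0.5375]
  [ 0.3375   0.1875   0.7875]
(I − A)⁻¹ = adj(I−A) / det(I−A) ≈
  [   1.4132     0.3407     0.6309]
  [   0.9590     1.4217     0.9043]
  [   0.5678     0.3155     1.3249]
x = (I − A)⁻¹ d = adj(I−A)·d / det(I−A), with det(I−A) = 0.594375:
  x_S = (0.8400·320 + 0.2025·520 + 0.3750·260) / 0.594375 = 471.60 / 0.594375 ≈ 793.438
  x_B = (0.5700·320 + 0.8450·520 + 0.5375·260) / 0.594375 = 761.55 / 0.594375 ≈ 1281.262
  x_T = (0.3375·320 + 0.1875·520 + 0.7875·260) / 0.594375 = 410.25 / 0.594375 ≈ 690.221

x_B = 1281.262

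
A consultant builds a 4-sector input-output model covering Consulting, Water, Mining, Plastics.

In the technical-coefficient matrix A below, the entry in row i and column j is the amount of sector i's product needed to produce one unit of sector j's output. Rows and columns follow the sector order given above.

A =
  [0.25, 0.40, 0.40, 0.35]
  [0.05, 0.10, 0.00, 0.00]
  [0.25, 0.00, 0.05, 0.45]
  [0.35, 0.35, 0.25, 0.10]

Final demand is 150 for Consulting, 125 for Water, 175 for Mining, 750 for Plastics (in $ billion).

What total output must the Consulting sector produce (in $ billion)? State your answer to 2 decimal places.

I − A =
  [   0.75    -0.40    -0.40    -0.35]
  [  -0.05     0.90     0.00     0.00]
  [  -0.25     0.00     0.95    -0.45]
  [  -0.35    -0.35    -0.25     0.90]
Compute the cofactors C_ij = (−1)^(i+j)·(3×3 minor ij) of I−A; the adjugate is their transpose:
adj(I−A) = Cᵀ =
  [ 0.668250   0.476375   0.402750   0.461250]
  [ 0.037125   0.265625   0.022375   0.025625]
  [ 0.352125   0.301750   0.473125   0.373500]
  [ 0.372125   0.372375   0.296750   0.532250]
det(I−A) = Σ_j (I−A)_1j·C_1j = (0.75)(0.668250) + (-0.40)(0.037125) + (-0.40)(0.352125) + (-0.35)(0.372125) = 0.21524375
(I − A)⁻¹ = adj(I−A) / det(I−A) ≈
  [   3.1046     2.2132     1.8711     2.1429]
  [   0.1725     1.2341     0.1040     0.1191]
  [   1.6359     1.4019     2.1981     1.7352]
  [   1.7289     1.7300     1.3787     2.4728]
x = (I − A)⁻¹ d = adj(I−A)·d / det(I−A), with det(I−A) = 0.21524375:
  x_1 = (0.668250·150 + 0.476375·125 + 0.402750·175 + 0.461250·750) / 0.21524375 = 576.203125 / 0.21524375 ≈ 2676.98
  x_2 = (0.037125·150 + 0.265625·125 + 0.022375·175 + 0.025625·750) / 0.21524375 = 61.90625 / 0.21524375 ≈ 287.61
  x_3 = (0.352125·150 + 0.301750·125 + 0.473125·175 + 0.373500·750) / 0.21524375 = 453.459375 / 0.21524375 ≈ 2106.72
  x_4 = (0.372125·150 + 0.372375·125 + 0.296750·175 + 0.532250·750) / 0.21524375 = 553.484375 / 0.21524375 ≈ 2571.43

x_1 = 2676.98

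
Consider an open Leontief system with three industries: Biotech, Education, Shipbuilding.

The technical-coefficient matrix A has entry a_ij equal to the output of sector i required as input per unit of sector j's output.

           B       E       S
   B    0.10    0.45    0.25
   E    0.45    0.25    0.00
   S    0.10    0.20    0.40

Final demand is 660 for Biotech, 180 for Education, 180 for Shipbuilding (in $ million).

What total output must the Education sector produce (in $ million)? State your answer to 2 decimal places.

I − A =
  [   0.90    -0.45    -0.25]
  [  -0.45     0.75     0.00]
  [  -0.10    -0.20     0.60]
Cofactors of I−A, C_ij = (−1)^(i+j)·(minor ij) (rows/columns in the sector order above):
  C_11 = (0.75)(0.60) − (0.00)(-0.20) = 0.4500
  C_12 = −[(-0.45)(0.60) − (0.00)(-0.10)] = 0.2700
  C_13 = (-0.45)(-0.20) − (0.75)(-0.10) = 0.1650
  C_21 = −[(-0.45)(0.60) − (-0.25)(-0.20)] = 0.3200
  C_22 = (0.90)(0.60) − (-0.25)(-0.10) = 0.5150
  C_23 = −[(0.90)(-0.20) − (-0.45)(-0.10)] = 0.2250
  C_31 = (-0.45)(0.00) − (-0.25)(0.75) = 0.1875
  C_32 = −[(0.90)(0.00) − (-0.25)(-0.45)] = 0.1125
  C_33 = (0.90)(0.75) − (-0.45)(-0.45) = 0.4725
det(I−A) = Σ_j (I−A)_1j·C_1j = (0.90)(0.4500) + (-0.45)(0.2700) + (-0.25)(0.1650) = 0.24225
adj(I−A) = Cᵀ =
  [ 0.4500   0.3200   0.1875]
  [ 0.2700   0.5150   0.1125]
  [ 0.1650   0.2250   0.4725]
(I − A)⁻¹ = adj(I−A) / det(I−A) ≈
  [   1.8576     1.3209     0.7740]
  [   1.1146     2.1259     0.4644]
  [   0.6811     0.9288     1.9505]
x = (I − A)⁻¹ d = adj(I−A)·d / det(I−A), with det(I−A) = 0.24225:
  x_B = (0.4500·660 + 0.3200·180 + 0.1875·180) / 0.24225 = 388.35 / 0.24225 ≈ 1603.10
  x_E = (0.2700·660 + 0.5150·180 + 0.1125·180) / 0.24225 = 291.15 / 0.24225 ≈ 1201.86
  x_S = (0.1650·660 + 0.2250·180 + 0.4725·180) / 0.24225 = 234.45 / 0.24225 ≈ 967.80

x_E = 1201.86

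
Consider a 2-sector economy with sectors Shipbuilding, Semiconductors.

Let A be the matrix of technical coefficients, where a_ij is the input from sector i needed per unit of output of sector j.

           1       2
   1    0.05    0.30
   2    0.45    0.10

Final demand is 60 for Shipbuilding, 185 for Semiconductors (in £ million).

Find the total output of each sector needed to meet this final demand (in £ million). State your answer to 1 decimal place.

I − A =
  [   0.95    -0.30]
  [  -0.45     0.90]
det(I−A) = (0.95)(0.90) − (-0.30)(-0.45) = 0.7200
adj(I−A) = [[0.90, 0.30], [0.45, 0.95]]
(I − A)⁻¹ = adj(I−A) / det(I−A) ≈
  [   1.2500     0.4167]
  [   0.6250     1.3194]
x = (I − A)⁻¹ d = adj(I−A)·d / det(I−A), with det(I−A) = 0.7200:
  x_1 = (0.90·60 + 0.30·185) / 0.7200 = 109.50 / 0.7200 ≈ 152.1
  x_2 = (0.45·60 + 0.95·185) / 0.7200 = 202.75 / 0.7200 ≈ 281.6

x_1 = 152.1, x_2 = 281.6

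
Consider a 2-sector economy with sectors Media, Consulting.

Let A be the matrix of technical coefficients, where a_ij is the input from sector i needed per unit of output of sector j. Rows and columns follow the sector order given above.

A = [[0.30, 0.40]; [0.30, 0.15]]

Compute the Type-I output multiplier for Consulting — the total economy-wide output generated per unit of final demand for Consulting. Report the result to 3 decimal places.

I − A =
  [   0.70    -0.40]
  [  -0.30     0.85]
det(I−A) = (0.70)(0.85) − (-0.40)(-0.30) = 0.4750
adj(I−A) = [[0.85, 0.40], [0.30, 0.70]]
(I − A)⁻¹ = adj(I−A) / det(I−A) ≈
  [   1.7895     0.8421]
  [   0.6316     1.4737]
The output multiplier for sector j is the column-j sum of the Leontief inverse (I − A)⁻¹ = adj(I−A) / det(I−A).
Column 2 of adj(I−A): (0.40, 0.70); det(I−A) = 0.4750.
m_2 = (0.40 + 0.70) / 0.4750 = 1.10 / 0.4750 ≈ 2.316.

m_2 = 2.316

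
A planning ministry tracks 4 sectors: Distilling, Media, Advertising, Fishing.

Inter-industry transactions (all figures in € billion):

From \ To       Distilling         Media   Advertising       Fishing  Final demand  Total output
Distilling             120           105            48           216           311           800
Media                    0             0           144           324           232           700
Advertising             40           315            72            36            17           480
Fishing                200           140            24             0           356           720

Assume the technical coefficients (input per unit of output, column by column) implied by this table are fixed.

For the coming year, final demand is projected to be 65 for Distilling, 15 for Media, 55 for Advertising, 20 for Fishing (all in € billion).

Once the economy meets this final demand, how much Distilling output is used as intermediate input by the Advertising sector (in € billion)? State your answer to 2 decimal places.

z_13 = 12.28

Technical coefficients a_ij = z_ij / X_j:
  a_11 = 120/800 = 0.15, a_21 = 0/800 = 0.00, a_31 = 40/800 = 0.05, a_41 = 200/800 = 0.25
  a_12 = 105/700 = 0.15, a_22 = 0/700 = 0.00, a_32 = 315/700 = 0.45, a_42 = 140/700 = 0.20
  a_13 = 48/480 = 0.10, a_23 = 144/480 = 0.30, a_33 = 72/480 = 0.15, a_43 = 24/480 = 0.05
  a_14 = 216/720 = 0.30, a_24 = 324/720 = 0.45, a_34 = 36/720 = 0.05, a_44 = 0/720 = 0.00
I − A =
  [   0.85    -0.15    -0.10    -0.30]
  [   0.00     1.00    -0.30    -0.45]
  [  -0.05    -0.45     0.85    -0.05]
  [  -0.25    -0.20    -0.05     1.00]
Compute the cofactors C_ij = (−1)^(i+j)·(3×3 minor ij) of I−A; the adjugate is their transpose:
adj(I−A) = Cᵀ =
  [ 0.622875   0.230875   0.172375   0.299375]
  [ 0.115500   0.649625   0.262875   0.340125]
  [ 0.108625   0.369625   0.681625   0.233000]
  [ 0.184250   0.206125   0.129750   0.600500]
det(I−A) = Σ_j (I−A)_1j·C_1j = (0.85)(0.622875) + (-0.15)(0.115500) + (-0.10)(0.108625) + (-0.30)(0.184250) = 0.44598125
(I − A)⁻¹ = adj(I−A) / det(I−A) ≈
  [   1.3966     0.5177     0.3865     0.6713]
  [   0.2590     1.4566     0.5894     0.7626]
  [   0.2436     0.8288     1.5284     0.5224]
  [   0.4131     0.4622     0.2909     1.3465]
First solve x = (I − A)⁻¹ d = adj(I−A)·d / det(I−A); in particular x_3 = (0.108625·65 + 0.369625·15 + 0.681625·55 + 0.233000·20) / 0.44598125 = 54.754375 / 0.44598125 ≈ 122.7728.
Intermediate flow from 1 to 3: z_13 = a_13 · x_3 = 0.10 × 54.754375 / 0.44598125 = 5.4754375 / 0.44598125 ≈ 12.28.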